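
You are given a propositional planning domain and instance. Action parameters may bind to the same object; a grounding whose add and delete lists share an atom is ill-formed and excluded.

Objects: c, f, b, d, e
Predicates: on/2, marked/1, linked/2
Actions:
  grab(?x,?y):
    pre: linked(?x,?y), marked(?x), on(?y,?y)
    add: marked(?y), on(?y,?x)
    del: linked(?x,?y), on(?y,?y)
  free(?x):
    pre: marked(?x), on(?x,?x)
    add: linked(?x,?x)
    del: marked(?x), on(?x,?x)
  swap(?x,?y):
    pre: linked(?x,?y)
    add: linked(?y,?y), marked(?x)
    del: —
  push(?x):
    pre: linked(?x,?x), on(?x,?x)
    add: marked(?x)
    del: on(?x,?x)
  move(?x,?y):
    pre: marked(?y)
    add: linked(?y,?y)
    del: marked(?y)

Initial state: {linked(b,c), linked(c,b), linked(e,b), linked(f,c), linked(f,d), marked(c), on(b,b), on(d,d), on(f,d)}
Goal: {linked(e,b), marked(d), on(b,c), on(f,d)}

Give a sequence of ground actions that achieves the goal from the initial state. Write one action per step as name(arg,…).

grab(c,b); swap(f,c); grab(f,d)

1. grab(c,b)  →  {linked(b,c), linked(e,b), linked(f,c), linked(f,d), marked(b), marked(c), on(b,c), on(d,d), on(f,d)}
2. swap(f,c)  →  {linked(b,c), linked(c,c), linked(e,b), linked(f,c), linked(f,d), marked(b), marked(c), marked(f), on(b,c), on(d,d), on(f,d)}
3. grab(f,d)  →  {linked(b,c), linked(c,c), linked(e,b), linked(f,c), marked(b), marked(c), marked(d), marked(f), on(b,c), on(d,f), on(f,d)}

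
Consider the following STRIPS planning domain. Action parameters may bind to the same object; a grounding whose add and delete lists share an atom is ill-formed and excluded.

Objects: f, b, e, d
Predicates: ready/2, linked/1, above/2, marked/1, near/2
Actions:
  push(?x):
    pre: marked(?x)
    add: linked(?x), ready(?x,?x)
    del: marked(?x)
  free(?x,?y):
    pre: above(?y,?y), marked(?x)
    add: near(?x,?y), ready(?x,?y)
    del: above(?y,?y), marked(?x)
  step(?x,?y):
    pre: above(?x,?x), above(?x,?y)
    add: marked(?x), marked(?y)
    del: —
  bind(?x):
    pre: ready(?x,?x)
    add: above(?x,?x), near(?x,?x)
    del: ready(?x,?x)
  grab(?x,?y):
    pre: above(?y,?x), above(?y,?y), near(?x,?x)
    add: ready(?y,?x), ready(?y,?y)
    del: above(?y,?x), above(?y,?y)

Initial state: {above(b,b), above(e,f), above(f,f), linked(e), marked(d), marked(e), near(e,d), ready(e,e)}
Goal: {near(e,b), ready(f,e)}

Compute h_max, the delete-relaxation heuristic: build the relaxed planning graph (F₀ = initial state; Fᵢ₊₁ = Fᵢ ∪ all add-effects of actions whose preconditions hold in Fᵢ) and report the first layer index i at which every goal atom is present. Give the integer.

F0 = init (8 atoms)
F1 = F0 ∪ {above(e,e), linked(d), marked(b), marked(f), near(d,b), near(d,f), near(e,b), near(e,e), near(e,f), ready(d,b), ready(d,d), ready(d,f), ready(e,b), ready(e,f)}  (22 atoms)
F2 = F1 ∪ {above(d,d), linked(b), linked(f), near(b,b), near(b,e), near(b,f), near(d,d), near(d,e), near(f,b), near(f,e), near(f,f), ready(b,b), ready(b,e), ready(b,f), ready(d,e), ready(f,b), ready(f,e), ready(f,f)}  (40 atoms)
goal ⊆ F2  ⇒  h_max = 2

2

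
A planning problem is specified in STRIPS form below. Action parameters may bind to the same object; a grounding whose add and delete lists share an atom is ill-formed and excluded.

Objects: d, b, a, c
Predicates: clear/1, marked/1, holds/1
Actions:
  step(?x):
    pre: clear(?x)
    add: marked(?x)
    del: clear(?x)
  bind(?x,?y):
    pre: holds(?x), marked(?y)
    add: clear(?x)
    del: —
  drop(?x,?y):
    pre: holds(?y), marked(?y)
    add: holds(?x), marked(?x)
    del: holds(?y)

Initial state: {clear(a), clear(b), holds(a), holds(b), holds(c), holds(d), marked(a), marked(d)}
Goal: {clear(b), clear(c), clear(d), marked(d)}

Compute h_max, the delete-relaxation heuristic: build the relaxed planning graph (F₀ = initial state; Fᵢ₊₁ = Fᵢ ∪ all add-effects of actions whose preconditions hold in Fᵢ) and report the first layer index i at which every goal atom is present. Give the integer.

1

F0 = init (8 atoms)
F1 = F0 ∪ {clear(c), clear(d), marked(b), marked(c)}  (12 atoms)
goal ⊆ F1  ⇒  h_max = 1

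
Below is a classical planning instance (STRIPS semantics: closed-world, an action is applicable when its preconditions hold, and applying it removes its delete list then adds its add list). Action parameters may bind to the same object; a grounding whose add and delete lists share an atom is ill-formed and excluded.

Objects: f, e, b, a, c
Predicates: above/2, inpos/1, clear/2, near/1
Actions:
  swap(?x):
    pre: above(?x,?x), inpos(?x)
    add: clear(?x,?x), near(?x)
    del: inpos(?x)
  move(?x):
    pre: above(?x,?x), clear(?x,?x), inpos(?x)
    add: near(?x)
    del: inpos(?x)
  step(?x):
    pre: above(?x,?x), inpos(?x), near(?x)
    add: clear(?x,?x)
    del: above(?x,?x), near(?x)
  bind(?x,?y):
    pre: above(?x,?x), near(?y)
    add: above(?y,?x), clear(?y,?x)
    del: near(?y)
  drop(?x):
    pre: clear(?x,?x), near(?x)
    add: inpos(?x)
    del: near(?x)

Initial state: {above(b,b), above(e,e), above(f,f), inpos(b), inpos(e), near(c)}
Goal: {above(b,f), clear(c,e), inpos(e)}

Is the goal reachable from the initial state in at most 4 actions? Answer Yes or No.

1. swap(b)  →  {above(b,b), above(e,e), above(f,f), clear(b,b), inpos(e), near(b), near(c)}
2. bind(f,b)  →  {above(b,b), above(b,f), above(e,e), above(f,f), clear(b,b), clear(b,f), inpos(e), near(c)}
3. bind(e,c)  →  {above(b,b), above(b,f), above(c,e), above(e,e), above(f,f), clear(b,b), clear(b,f), clear(c,e), inpos(e)}
optimal plan length = 3; 3 ≤ 4

Yes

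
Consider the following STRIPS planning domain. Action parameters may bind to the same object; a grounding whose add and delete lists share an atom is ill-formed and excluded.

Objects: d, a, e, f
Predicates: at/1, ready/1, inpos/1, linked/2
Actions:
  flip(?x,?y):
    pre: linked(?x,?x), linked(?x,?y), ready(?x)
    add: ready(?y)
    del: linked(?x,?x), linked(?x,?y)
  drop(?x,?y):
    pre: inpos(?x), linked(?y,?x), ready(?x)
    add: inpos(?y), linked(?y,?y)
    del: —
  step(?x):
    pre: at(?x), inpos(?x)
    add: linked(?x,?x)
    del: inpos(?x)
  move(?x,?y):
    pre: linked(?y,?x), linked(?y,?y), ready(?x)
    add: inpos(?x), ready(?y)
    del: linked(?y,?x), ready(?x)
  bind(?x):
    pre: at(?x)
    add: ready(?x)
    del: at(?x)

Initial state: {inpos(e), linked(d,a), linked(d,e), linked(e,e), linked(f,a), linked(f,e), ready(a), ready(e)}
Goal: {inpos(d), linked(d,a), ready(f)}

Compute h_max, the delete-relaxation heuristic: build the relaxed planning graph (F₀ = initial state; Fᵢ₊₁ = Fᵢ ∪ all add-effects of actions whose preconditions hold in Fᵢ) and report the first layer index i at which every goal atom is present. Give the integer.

F0 = init (8 atoms)
F1 = F0 ∪ {inpos(d), inpos(f), linked(d,d), linked(f,f)}  (12 atoms)
F2 = F1 ∪ {inpos(a), ready(d), ready(f)}  (15 atoms)
goal ⊆ F2  ⇒  h_max = 2

2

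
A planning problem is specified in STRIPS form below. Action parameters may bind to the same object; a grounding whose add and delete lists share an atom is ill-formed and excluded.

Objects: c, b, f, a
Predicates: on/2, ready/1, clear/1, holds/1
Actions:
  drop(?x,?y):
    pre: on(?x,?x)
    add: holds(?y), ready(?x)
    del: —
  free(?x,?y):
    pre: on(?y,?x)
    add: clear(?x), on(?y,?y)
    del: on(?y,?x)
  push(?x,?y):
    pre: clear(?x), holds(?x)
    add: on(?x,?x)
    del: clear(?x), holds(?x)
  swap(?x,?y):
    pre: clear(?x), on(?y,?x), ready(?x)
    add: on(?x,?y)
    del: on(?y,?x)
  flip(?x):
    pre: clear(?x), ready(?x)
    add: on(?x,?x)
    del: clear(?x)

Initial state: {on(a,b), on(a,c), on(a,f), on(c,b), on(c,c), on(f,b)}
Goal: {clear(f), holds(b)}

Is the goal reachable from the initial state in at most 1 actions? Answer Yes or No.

1. drop(c,b)  →  {holds(b), on(a,b), on(a,c), on(a,f), on(c,b), on(c,c), on(f,b), ready(c)}
2. free(f,a)  →  {clear(f), holds(b), on(a,a), on(a,b), on(a,c), on(c,b), on(c,c), on(f,b), ready(c)}
optimal plan length = 2; 2 > 1

No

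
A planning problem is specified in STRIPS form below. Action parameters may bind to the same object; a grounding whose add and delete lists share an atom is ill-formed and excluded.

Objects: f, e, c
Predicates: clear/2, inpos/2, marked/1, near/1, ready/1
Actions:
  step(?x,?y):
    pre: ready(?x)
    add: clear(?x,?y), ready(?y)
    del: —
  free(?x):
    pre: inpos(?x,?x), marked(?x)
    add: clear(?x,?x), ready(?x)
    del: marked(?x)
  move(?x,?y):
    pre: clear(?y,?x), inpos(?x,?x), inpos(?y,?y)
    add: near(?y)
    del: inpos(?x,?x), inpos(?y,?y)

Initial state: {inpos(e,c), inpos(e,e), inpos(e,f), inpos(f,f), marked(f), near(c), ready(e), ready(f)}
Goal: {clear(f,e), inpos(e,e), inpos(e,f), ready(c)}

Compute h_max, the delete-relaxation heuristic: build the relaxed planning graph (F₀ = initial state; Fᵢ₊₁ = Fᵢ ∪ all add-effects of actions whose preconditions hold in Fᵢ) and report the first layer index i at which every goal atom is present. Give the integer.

1

F0 = init (8 atoms)
F1 = F0 ∪ {clear(e,c), clear(e,e), clear(e,f), clear(f,c), clear(f,e), clear(f,f), ready(c)}  (15 atoms)
goal ⊆ F1  ⇒  h_max = 1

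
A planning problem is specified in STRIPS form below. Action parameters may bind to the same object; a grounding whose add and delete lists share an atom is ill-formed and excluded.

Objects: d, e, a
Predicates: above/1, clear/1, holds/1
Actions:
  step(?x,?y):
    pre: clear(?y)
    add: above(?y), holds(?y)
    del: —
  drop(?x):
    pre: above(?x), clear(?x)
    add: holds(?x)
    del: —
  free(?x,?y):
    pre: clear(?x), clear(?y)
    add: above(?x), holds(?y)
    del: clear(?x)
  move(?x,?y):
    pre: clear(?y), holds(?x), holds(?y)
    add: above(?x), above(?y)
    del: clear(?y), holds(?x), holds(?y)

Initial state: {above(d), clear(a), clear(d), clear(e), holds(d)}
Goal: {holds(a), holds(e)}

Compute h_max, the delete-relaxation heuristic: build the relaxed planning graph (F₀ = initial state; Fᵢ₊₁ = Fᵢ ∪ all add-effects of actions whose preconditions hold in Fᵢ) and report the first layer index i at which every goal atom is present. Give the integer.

1

F0 = init (5 atoms)
F1 = F0 ∪ {above(a), above(e), holds(a), holds(e)}  (9 atoms)
goal ⊆ F1  ⇒  h_max = 1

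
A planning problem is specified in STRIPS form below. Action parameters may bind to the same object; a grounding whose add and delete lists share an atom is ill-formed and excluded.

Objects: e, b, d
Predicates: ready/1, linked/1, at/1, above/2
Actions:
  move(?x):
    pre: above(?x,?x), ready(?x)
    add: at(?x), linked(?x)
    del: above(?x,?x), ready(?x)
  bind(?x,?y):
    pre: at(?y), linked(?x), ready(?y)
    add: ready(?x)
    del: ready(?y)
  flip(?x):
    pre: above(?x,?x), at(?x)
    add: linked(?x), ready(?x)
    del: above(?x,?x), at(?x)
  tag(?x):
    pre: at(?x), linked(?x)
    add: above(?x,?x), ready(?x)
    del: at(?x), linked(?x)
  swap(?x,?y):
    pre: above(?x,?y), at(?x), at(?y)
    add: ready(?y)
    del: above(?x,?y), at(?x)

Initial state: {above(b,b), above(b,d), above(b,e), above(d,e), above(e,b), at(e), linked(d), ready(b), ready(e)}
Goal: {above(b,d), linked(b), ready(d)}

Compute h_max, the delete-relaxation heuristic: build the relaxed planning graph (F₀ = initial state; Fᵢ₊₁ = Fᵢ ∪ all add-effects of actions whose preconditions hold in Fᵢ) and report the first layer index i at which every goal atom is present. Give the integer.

F0 = init (9 atoms)
F1 = F0 ∪ {at(b), linked(b), ready(d)}  (12 atoms)
goal ⊆ F1  ⇒  h_max = 1

1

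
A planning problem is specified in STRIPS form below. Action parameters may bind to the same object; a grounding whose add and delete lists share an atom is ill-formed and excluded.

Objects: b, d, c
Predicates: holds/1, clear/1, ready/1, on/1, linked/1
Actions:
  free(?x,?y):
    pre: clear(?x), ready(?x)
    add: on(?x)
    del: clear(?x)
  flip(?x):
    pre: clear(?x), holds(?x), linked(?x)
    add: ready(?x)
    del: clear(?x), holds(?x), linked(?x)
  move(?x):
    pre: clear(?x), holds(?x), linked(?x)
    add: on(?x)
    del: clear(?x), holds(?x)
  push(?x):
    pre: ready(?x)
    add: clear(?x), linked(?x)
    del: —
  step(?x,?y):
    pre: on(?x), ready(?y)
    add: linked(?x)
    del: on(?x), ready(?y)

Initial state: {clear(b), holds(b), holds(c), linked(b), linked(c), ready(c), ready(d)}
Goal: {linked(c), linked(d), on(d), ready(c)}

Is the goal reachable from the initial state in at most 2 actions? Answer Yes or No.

1. push(d)  →  {clear(b), clear(d), holds(b), holds(c), linked(b), linked(c), linked(d), ready(c), ready(d)}
2. free(d,b)  →  {clear(b), holds(b), holds(c), linked(b), linked(c), linked(d), on(d), ready(c), ready(d)}
optimal plan length = 2; 2 ≤ 2

Yes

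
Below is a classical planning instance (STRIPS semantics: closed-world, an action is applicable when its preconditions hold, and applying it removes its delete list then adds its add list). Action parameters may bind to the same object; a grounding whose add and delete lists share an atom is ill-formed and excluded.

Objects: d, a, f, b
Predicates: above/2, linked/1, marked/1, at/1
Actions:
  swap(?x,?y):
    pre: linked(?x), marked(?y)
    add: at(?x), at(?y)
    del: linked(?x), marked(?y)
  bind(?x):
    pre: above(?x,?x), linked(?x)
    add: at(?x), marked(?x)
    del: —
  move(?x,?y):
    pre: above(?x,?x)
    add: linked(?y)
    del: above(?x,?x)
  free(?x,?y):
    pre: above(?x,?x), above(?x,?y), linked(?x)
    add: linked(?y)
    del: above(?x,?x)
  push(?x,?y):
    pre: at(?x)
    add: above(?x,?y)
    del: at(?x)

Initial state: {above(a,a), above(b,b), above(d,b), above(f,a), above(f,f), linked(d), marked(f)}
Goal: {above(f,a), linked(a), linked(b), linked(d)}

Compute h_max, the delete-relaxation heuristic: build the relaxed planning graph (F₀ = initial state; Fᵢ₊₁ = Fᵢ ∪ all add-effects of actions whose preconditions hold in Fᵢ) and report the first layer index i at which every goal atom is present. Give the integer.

1

F0 = init (7 atoms)
F1 = F0 ∪ {at(d), at(f), linked(a), linked(b), linked(f)}  (12 atoms)
goal ⊆ F1  ⇒  h_max = 1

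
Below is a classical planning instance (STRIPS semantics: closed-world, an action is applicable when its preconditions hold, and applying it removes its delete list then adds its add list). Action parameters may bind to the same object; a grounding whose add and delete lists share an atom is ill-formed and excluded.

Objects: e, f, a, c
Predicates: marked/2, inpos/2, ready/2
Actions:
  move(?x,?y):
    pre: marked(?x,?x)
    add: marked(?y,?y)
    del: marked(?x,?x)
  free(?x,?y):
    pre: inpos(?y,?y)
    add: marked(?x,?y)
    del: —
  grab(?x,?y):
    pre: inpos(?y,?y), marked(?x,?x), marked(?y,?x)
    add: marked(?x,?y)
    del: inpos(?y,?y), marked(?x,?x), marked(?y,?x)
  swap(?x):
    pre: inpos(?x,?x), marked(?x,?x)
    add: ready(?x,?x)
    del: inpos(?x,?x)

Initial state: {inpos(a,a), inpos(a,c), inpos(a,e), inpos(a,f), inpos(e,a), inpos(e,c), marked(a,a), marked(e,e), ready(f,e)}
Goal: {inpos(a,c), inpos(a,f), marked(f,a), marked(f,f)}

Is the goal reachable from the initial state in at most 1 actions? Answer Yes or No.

1. move(e,f)  →  {inpos(a,a), inpos(a,c), inpos(a,e), inpos(a,f), inpos(e,a), inpos(e,c), marked(a,a), marked(f,f), ready(f,e)}
2. free(f,a)  →  {inpos(a,a), inpos(a,c), inpos(a,e), inpos(a,f), inpos(e,a), inpos(e,c), marked(a,a), marked(f,a), marked(f,f), ready(f,e)}
optimal plan length = 2; 2 > 1

No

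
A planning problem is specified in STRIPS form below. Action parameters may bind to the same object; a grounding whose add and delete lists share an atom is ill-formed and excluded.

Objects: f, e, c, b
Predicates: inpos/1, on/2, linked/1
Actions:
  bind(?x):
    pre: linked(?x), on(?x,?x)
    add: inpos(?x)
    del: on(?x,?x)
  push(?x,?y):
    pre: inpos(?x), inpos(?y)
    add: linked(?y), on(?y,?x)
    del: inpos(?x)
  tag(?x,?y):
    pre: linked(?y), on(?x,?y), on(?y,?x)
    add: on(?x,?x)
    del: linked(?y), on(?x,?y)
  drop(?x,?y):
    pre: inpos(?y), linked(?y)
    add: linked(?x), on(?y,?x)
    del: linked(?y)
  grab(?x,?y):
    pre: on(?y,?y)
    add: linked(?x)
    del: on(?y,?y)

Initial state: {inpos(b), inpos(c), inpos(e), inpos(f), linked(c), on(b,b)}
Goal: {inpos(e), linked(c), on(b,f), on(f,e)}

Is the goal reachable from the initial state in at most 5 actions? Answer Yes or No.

1. push(c,f)  →  {inpos(b), inpos(e), inpos(f), linked(c), linked(f), on(b,b), on(f,c)}
2. drop(e,f)  →  {inpos(b), inpos(e), inpos(f), linked(c), linked(e), on(b,b), on(f,c), on(f,e)}
3. push(f,b)  →  {inpos(b), inpos(e), linked(b), linked(c), linked(e), on(b,b), on(b,f), on(f,c), on(f,e)}
optimal plan length = 3; 3 ≤ 5

Yes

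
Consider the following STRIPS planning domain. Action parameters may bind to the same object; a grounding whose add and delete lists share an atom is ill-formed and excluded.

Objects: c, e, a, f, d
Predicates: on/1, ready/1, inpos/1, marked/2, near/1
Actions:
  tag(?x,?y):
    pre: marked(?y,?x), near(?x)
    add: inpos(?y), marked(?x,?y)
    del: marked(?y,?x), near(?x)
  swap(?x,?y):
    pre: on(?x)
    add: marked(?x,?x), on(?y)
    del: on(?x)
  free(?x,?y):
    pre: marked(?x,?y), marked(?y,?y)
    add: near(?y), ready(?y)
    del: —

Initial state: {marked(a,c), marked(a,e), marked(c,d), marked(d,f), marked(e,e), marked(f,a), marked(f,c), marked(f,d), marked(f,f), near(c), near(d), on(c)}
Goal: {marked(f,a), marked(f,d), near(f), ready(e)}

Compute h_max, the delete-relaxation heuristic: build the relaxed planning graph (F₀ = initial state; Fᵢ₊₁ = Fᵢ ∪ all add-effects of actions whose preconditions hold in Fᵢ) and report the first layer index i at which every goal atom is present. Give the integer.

1

F0 = init (12 atoms)
F1 = F0 ∪ {inpos(a), inpos(c), inpos(f), marked(c,a), marked(c,c), marked(c,f), marked(d,c), near(e), near(f), on(a), on(d), on(e), on(f), ready(e), ready(f)}  (27 atoms)
goal ⊆ F1  ⇒  h_max = 1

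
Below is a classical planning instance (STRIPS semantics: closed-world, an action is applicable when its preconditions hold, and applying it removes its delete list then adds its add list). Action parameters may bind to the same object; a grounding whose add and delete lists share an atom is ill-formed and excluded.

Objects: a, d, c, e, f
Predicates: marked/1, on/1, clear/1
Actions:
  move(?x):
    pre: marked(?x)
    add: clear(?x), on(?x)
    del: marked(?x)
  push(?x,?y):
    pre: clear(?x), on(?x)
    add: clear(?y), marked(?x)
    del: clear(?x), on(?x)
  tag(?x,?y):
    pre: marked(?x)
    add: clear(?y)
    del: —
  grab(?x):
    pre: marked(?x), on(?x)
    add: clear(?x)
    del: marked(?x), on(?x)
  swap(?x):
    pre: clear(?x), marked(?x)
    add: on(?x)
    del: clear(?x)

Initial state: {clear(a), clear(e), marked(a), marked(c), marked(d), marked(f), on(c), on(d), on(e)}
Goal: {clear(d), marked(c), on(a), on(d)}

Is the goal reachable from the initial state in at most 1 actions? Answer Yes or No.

No

1. move(a)  →  {clear(a), clear(e), marked(c), marked(d), marked(f), on(a), on(c), on(d), on(e)}
2. move(d)  →  {clear(a), clear(d), clear(e), marked(c), marked(f), on(a), on(c), on(d), on(e)}
optimal plan length = 2; 2 > 1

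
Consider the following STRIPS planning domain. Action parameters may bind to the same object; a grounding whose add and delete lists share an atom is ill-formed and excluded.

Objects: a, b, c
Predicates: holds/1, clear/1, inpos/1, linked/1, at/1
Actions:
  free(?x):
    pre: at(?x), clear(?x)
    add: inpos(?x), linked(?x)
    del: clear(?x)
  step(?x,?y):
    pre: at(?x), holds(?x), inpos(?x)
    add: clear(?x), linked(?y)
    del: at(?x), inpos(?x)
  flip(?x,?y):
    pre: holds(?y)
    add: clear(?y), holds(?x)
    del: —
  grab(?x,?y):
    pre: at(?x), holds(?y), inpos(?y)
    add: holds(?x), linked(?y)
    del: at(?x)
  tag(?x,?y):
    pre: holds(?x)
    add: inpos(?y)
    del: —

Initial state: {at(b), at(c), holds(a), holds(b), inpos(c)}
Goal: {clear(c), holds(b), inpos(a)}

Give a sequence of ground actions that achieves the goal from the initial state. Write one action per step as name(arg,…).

flip(c,a); step(c,a); tag(a,a)

1. flip(c,a)  →  {at(b), at(c), clear(a), holds(a), holds(b), holds(c), inpos(c)}
2. step(c,a)  →  {at(b), clear(a), clear(c), holds(a), holds(b), holds(c), linked(a)}
3. tag(a,a)  →  {at(b), clear(a), clear(c), holds(a), holds(b), holds(c), inpos(a), linked(a)}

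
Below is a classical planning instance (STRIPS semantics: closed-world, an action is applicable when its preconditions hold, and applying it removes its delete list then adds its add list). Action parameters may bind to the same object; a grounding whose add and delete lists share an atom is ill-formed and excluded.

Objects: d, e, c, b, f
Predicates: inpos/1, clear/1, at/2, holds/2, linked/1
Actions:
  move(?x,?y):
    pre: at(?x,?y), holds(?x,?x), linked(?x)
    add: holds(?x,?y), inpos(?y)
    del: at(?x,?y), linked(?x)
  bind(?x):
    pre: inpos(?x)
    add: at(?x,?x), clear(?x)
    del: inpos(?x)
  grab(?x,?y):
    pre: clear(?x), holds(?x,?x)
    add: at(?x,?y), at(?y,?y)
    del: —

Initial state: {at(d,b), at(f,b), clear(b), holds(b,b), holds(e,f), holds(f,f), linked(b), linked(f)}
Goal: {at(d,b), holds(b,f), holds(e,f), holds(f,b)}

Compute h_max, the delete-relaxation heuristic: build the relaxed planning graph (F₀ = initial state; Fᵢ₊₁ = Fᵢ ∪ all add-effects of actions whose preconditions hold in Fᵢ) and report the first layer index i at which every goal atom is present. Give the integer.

F0 = init (8 atoms)
F1 = F0 ∪ {at(b,b), at(b,c), at(b,d), at(b,e), at(b,f), at(c,c), at(d,d), at(e,e), at(f,f), holds(f,b), inpos(b)}  (19 atoms)
F2 = F1 ∪ {holds(b,c), holds(b,d), holds(b,e), holds(b,f), inpos(c), inpos(d), inpos(e), inpos(f)}  (27 atoms)
goal ⊆ F2  ⇒  h_max = 2

2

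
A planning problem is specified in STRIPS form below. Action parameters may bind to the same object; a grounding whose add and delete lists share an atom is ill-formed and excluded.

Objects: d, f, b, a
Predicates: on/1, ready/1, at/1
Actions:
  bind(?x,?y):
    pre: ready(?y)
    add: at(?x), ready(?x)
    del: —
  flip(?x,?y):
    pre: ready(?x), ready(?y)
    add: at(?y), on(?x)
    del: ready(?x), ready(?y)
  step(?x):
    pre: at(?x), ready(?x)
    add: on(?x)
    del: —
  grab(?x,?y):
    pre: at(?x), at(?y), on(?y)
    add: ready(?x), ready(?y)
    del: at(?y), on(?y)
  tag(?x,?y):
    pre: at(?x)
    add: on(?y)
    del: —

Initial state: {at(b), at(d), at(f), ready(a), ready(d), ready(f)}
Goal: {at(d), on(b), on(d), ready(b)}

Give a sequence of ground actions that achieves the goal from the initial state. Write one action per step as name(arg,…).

bind(b,d); flip(d,d); step(b)

1. bind(b,d)  →  {at(b), at(d), at(f), ready(a), ready(b), ready(d), ready(f)}
2. flip(d,d)  →  {at(b), at(d), at(f), on(d), ready(a), ready(b), ready(f)}
3. step(b)  →  {at(b), at(d), at(f), on(b), on(d), ready(a), ready(b), ready(f)}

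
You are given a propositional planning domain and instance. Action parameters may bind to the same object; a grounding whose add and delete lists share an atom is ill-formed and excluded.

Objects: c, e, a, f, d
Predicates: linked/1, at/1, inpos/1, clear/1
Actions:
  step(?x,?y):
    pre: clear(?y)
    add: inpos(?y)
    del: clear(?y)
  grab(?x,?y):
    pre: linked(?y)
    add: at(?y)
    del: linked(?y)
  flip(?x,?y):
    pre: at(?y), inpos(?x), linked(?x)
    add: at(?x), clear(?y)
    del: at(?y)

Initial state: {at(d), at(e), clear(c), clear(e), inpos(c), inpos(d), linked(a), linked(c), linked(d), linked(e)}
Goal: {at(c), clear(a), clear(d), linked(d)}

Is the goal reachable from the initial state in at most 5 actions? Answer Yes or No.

1. grab(c,a)  →  {at(a), at(d), at(e), clear(c), clear(e), inpos(c), inpos(d), linked(c), linked(d), linked(e)}
2. flip(c,a)  →  {at(c), at(d), at(e), clear(a), clear(c), clear(e), inpos(c), inpos(d), linked(c), linked(d), linked(e)}
3. flip(c,d)  →  {at(c), at(e), clear(a), clear(c), clear(d), clear(e), inpos(c), inpos(d), linked(c), linked(d), linked(e)}
optimal plan length = 3; 3 ≤ 5

Yes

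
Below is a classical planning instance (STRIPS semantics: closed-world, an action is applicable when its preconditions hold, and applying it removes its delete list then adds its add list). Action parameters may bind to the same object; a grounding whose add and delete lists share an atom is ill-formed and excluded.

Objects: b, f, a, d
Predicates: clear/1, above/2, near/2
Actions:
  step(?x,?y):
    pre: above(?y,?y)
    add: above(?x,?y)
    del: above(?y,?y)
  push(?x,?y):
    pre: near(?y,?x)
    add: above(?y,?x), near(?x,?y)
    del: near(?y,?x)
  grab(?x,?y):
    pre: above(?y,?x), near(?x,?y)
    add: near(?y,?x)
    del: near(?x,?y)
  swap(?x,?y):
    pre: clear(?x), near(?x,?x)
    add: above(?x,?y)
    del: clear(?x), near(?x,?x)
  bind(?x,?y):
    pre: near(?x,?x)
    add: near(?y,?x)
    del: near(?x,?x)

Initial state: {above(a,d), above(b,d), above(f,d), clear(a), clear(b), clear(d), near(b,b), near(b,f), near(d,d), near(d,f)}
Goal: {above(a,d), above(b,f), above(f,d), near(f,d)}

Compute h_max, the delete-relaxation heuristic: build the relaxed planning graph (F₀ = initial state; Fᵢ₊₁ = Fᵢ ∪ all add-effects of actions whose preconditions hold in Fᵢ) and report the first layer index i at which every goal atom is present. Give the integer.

1

F0 = init (10 atoms)
F1 = F0 ∪ {above(b,a), above(b,b), above(b,f), above(d,a), above(d,b), above(d,d), above(d,f), near(a,b), near(a,d), near(b,d), near(d,b), near(f,b), near(f,d)}  (23 atoms)
goal ⊆ F1  ⇒  h_max = 1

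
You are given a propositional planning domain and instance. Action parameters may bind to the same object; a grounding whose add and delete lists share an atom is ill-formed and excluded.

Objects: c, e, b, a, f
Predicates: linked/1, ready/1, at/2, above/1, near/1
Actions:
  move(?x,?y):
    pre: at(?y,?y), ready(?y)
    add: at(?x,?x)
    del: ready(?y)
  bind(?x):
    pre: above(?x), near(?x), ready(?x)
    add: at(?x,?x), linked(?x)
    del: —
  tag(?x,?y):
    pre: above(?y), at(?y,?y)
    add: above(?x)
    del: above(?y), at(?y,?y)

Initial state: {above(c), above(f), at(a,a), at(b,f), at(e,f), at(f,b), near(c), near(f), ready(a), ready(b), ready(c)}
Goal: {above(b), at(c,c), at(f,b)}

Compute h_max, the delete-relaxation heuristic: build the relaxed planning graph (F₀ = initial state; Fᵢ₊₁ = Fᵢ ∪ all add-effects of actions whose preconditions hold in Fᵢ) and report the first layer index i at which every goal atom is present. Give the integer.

F0 = init (11 atoms)
F1 = F0 ∪ {at(b,b), at(c,c), at(e,e), at(f,f), linked(c)}  (16 atoms)
F2 = F1 ∪ {above(a), above(b), above(e)}  (19 atoms)
goal ⊆ F2  ⇒  h_max = 2

2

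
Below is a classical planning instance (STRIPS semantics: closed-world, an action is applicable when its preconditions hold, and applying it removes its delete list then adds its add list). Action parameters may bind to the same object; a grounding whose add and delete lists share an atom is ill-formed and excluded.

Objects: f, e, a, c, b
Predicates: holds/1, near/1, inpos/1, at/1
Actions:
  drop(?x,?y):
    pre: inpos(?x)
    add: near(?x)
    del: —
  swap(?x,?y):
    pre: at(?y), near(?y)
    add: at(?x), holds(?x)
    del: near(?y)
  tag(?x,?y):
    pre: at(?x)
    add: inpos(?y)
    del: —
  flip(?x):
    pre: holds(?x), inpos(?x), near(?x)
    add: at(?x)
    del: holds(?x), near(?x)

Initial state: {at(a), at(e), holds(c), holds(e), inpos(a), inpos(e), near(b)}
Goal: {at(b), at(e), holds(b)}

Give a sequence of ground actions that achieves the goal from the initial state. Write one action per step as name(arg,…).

drop(e,f); swap(b,e)

1. drop(e,f)  →  {at(a), at(e), holds(c), holds(e), inpos(a), inpos(e), near(b), near(e)}
2. swap(b,e)  →  {at(a), at(b), at(e), holds(b), holds(c), holds(e), inpos(a), inpos(e), near(b)}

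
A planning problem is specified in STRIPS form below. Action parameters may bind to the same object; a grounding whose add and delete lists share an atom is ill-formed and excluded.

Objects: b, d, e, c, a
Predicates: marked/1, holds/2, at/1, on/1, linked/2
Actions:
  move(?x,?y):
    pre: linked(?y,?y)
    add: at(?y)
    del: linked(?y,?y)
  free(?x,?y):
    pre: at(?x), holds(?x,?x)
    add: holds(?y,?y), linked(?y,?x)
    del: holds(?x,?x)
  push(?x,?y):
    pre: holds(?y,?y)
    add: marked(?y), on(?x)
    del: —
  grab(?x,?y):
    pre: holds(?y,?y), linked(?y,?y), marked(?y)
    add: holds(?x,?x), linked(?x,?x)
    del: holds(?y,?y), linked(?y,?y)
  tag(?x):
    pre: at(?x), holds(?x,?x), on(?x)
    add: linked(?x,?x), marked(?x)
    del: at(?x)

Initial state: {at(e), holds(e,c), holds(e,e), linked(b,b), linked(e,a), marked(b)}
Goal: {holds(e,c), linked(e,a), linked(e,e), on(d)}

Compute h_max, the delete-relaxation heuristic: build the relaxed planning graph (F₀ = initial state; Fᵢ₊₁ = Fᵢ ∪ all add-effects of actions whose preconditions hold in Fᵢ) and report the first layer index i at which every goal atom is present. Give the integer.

2

F0 = init (6 atoms)
F1 = F0 ∪ {at(b), holds(a,a), holds(b,b), holds(c,c), holds(d,d), linked(a,e), linked(b,e), linked(c,e), linked(d,e), marked(e), on(a), on(b), on(c), on(d), on(e)}  (21 atoms)
F2 = F1 ∪ {linked(a,a), linked(a,b), linked(c,b), linked(c,c), linked(d,b), linked(d,d), linked(e,b), linked(e,e), marked(a), marked(c), marked(d)}  (32 atoms)
goal ⊆ F2  ⇒  h_max = 2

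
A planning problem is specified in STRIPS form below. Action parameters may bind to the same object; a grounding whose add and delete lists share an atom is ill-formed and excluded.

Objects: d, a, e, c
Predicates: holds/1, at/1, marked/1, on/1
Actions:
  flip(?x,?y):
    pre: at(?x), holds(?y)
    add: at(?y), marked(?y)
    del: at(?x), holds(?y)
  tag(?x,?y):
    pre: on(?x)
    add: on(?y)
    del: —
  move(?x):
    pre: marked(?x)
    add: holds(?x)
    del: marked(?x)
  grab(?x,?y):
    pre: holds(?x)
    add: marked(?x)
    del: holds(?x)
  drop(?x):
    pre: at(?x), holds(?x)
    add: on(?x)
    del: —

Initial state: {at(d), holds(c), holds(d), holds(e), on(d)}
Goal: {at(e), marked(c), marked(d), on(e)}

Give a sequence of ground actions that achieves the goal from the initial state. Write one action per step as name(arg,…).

1. flip(d,e)  →  {at(e), holds(c), holds(d), marked(e), on(d)}
2. tag(d,e)  →  {at(e), holds(c), holds(d), marked(e), on(d), on(e)}
3. grab(d,d)  →  {at(e), holds(c), marked(d), marked(e), on(d), on(e)}
4. grab(c,d)  →  {at(e), marked(c), marked(d), marked(e), on(d), on(e)}

flip(d,e); tag(d,e); grab(d,d); grab(c,d)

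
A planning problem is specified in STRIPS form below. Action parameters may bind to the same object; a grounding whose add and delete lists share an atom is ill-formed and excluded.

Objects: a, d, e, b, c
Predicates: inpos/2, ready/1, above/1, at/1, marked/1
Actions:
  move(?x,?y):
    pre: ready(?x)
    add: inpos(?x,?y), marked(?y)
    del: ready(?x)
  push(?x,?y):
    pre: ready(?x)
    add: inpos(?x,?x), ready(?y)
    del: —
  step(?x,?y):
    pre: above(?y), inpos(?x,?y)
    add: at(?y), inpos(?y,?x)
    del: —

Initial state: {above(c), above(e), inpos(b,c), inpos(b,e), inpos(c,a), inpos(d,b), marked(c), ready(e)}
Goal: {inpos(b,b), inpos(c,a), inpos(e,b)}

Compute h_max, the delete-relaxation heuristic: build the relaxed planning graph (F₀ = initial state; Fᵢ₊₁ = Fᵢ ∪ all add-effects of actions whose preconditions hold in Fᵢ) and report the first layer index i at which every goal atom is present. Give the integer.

2

F0 = init (8 atoms)
F1 = F0 ∪ {at(c), at(e), inpos(c,b), inpos(e,a), inpos(e,b), inpos(e,c), inpos(e,d), inpos(e,e), marked(a), marked(b), marked(d), marked(e), ready(a), ready(b), ready(c), ready(d)}  (24 atoms)
F2 = F1 ∪ {inpos(a,a), inpos(a,b), inpos(a,c), inpos(a,d), inpos(a,e), inpos(b,a), inpos(b,b), inpos(b,d), inpos(c,c), inpos(c,d), inpos(c,e), inpos(d,a), inpos(d,c), inpos(d,d), inpos(d,e)}  (39 atoms)
goal ⊆ F2  ⇒  h_max = 2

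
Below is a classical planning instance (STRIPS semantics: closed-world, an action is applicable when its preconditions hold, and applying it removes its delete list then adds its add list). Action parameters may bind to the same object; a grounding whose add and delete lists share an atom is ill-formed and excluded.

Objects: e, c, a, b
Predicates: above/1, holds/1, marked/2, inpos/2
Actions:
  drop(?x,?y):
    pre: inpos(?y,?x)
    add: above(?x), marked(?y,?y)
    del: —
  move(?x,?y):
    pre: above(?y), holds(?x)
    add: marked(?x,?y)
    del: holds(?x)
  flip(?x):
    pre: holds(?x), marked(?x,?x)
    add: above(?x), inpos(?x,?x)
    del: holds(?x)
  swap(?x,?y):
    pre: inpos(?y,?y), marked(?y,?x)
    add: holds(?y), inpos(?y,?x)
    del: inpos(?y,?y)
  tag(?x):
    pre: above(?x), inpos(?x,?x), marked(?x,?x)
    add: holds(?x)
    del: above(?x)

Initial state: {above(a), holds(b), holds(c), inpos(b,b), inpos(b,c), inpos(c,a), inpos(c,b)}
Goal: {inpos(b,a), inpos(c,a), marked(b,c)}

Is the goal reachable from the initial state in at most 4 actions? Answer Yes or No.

1. drop(c,b)  →  {above(a), above(c), holds(b), holds(c), inpos(b,b), inpos(b,c), inpos(c,a), inpos(c,b), marked(b,b)}
2. move(b,a)  →  {above(a), above(c), holds(c), inpos(b,b), inpos(b,c), inpos(c,a), inpos(c,b), marked(b,a), marked(b,b)}
3. swap(a,b)  →  {above(a), above(c), holds(b), holds(c), inpos(b,a), inpos(b,c), inpos(c,a), inpos(c,b), marked(b,a), marked(b,b)}
4. move(b,c)  →  {above(a), above(c), holds(c), inpos(b,a), inpos(b,c), inpos(c,a), inpos(c,b), marked(b,a), marked(b,b), marked(b,c)}
optimal plan length = 4; 4 ≤ 4

Yes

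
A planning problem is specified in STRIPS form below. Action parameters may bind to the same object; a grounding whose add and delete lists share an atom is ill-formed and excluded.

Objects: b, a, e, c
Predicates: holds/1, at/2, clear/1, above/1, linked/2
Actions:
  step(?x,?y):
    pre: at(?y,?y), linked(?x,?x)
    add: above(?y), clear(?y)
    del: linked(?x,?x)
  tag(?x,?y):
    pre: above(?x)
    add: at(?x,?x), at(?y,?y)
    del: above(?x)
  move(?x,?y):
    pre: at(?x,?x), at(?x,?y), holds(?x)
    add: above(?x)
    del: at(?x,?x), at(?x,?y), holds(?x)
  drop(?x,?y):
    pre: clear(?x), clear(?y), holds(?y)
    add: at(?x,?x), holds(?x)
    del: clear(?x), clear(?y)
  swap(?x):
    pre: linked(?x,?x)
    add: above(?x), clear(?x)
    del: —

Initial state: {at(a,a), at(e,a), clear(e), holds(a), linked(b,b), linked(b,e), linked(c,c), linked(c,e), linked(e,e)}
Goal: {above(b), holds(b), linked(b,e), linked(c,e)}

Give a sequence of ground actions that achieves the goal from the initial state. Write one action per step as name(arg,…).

step(e,a); swap(b); drop(b,a)

1. step(e,a)  →  {above(a), at(a,a), at(e,a), clear(a), clear(e), holds(a), linked(b,b), linked(b,e), linked(c,c), linked(c,e)}
2. swap(b)  →  {above(a), above(b), at(a,a), at(e,a), clear(a), clear(b), clear(e), holds(a), linked(b,b), linked(b,e), linked(c,c), linked(c,e)}
3. drop(b,a)  →  {above(a), above(b), at(a,a), at(b,b), at(e,a), clear(e), holds(a), holds(b), linked(b,b), linked(b,e), linked(c,c), linked(c,e)}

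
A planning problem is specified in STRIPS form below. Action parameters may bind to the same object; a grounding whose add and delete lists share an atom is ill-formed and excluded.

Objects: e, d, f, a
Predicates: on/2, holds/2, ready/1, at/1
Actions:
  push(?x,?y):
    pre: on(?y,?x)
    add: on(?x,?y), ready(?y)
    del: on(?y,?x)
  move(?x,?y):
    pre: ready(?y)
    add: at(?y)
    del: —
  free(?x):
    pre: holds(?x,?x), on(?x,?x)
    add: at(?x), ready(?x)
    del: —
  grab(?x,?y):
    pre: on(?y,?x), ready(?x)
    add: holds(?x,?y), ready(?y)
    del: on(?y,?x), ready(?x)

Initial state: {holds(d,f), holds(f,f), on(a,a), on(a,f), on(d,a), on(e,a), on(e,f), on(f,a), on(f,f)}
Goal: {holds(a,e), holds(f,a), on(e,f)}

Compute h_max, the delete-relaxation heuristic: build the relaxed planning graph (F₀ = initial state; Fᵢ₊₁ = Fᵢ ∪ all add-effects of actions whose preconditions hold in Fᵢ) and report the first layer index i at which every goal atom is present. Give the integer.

2

F0 = init (9 atoms)
F1 = F0 ∪ {at(f), on(a,d), on(a,e), on(f,e), ready(a), ready(d), ready(e), ready(f)}  (17 atoms)
F2 = F1 ∪ {at(a), at(d), at(e), holds(a,d), holds(a,e), holds(a,f), holds(d,a), holds(e,a), holds(e,f), holds(f,a), holds(f,e)}  (28 atoms)
goal ⊆ F2  ⇒  h_max = 2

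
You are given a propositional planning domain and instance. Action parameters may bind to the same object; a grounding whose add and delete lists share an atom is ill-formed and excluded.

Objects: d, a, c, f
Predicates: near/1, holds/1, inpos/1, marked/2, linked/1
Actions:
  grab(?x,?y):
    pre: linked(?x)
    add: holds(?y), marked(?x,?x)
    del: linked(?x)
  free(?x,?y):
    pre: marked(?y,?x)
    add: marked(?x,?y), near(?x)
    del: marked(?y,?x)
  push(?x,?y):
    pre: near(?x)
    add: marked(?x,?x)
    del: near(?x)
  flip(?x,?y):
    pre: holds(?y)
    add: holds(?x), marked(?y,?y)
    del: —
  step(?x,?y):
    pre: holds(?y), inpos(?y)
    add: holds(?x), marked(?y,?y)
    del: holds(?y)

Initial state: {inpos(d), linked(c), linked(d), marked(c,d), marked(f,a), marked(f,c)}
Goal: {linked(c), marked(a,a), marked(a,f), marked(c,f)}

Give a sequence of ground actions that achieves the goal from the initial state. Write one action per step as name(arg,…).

1. free(a,f)  →  {inpos(d), linked(c), linked(d), marked(a,f), marked(c,d), marked(f,c), near(a)}
2. free(c,f)  →  {inpos(d), linked(c), linked(d), marked(a,f), marked(c,d), marked(c,f), near(a), near(c)}
3. push(a,d)  →  {inpos(d), linked(c), linked(d), marked(a,a), marked(a,f), marked(c,d), marked(c,f), near(c)}

free(a,f); free(c,f); push(a,d)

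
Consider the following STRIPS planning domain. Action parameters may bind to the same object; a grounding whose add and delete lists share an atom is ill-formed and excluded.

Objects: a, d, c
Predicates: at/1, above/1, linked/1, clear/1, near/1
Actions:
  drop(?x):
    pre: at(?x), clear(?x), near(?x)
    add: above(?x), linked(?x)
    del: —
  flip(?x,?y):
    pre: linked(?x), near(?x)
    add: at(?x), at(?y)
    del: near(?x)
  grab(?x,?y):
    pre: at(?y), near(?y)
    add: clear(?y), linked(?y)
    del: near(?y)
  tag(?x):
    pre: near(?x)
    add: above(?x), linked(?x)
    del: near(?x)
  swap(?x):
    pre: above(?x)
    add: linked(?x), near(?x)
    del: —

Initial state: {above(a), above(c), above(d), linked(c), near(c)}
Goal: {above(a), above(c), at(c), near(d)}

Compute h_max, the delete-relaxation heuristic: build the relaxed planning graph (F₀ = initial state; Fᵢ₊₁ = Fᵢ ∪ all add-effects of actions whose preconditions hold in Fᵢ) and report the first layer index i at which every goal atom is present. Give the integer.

F0 = init (5 atoms)
F1 = F0 ∪ {at(a), at(c), at(d), linked(a), linked(d), near(a), near(d)}  (12 atoms)
goal ⊆ F1  ⇒  h_max = 1

1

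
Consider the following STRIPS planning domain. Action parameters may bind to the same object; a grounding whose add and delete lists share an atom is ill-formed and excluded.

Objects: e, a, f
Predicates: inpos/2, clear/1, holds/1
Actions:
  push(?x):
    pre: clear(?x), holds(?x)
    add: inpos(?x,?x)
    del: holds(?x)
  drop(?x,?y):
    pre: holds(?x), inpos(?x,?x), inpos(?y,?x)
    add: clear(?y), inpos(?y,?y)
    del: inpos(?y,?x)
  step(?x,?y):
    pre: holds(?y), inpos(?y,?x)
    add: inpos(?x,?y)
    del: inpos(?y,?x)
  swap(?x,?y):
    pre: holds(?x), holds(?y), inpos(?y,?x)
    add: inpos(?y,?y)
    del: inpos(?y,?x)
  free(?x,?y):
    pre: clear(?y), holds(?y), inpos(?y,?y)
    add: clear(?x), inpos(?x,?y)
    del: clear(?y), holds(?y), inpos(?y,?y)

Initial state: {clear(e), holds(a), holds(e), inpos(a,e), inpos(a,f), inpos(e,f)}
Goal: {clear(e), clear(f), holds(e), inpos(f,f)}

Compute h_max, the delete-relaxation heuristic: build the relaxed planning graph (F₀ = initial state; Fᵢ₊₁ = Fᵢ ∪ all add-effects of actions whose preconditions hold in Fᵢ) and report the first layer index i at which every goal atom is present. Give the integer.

F0 = init (6 atoms)
F1 = F0 ∪ {inpos(a,a), inpos(e,a), inpos(e,e), inpos(f,a), inpos(f,e)}  (11 atoms)
F2 = F1 ∪ {clear(a), clear(f), inpos(f,f)}  (14 atoms)
goal ⊆ F2  ⇒  h_max = 2

2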